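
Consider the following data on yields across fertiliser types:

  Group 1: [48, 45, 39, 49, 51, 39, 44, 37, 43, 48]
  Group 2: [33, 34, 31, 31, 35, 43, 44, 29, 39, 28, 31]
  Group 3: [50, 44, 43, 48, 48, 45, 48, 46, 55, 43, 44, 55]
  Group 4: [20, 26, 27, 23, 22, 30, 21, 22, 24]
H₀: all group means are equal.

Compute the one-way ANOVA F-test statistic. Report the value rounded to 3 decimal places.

test statistic = 55.411

Group means [44.30, 34.36, 47.42, 23.89], grand mean 38.214
SSB = Σnᵢ(x̄ᵢ−x̄)² = 3396.620; SSW = ΣΣ(x−x̄ᵢ)² = 776.451
MSB = 3396.620/3 = 1132.2068; MSW = 776.451/38 = 20.4329
F = MSB/MSW = 55.4109
df = (3, 38)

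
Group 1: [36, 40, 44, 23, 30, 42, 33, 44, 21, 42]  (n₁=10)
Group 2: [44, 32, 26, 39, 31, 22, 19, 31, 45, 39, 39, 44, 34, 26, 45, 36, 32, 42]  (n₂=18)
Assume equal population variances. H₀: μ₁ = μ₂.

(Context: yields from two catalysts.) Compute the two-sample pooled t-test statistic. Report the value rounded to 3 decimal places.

x̄₁=35.500, s₁=8.515, n₁=10
x̄₂=34.778, s₂=8.033, n₂=18
s_p² = [9·8.515² + 17·8.033²]/26 = 67.2927
SE = √(s_p²·(1/10+1/18)) = 3.2354
t = (35.500−34.778)/3.2354 = 0.2232
df = 26

test statistic = 0.223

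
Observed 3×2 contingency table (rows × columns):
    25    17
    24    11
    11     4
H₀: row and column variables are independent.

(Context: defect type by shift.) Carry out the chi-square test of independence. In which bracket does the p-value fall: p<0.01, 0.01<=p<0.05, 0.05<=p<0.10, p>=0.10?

p-value bracket: p>=0.10

Row totals [42, 35, 15], col totals [60, 32], n=92
χ² = (25−27.39)²/27.39 + (17−14.61)²/14.61 + (24−22.83)²/22.83 + (11−12.17)²/12.17 + (11−9.78)²/9.78 + (4−5.22)²/5.22 = 1.2093
df = 2
p-value (upper-tail) = 0.54626
→ bracket: p>=0.10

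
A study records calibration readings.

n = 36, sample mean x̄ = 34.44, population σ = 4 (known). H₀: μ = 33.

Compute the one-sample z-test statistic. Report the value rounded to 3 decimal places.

test statistic = 2.160

SE = σ/√n = 4/√36 = 0.6667
z = (x̄−μ₀)/SE = (34.44−33)/0.6667 = 2.1600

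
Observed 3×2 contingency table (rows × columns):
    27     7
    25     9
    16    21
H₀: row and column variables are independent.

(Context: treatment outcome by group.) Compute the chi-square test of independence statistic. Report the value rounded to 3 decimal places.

Row totals [34, 34, 37], col totals [68, 37], n=105
χ² = (27−22.02)²/22.02 + (7−11.98)²/11.98 + (25−22.02)²/22.02 + (9−11.98)²/11.98 + (16−23.96)²/23.96 + (21−13.04)²/13.04 = 11.8504
df = 2

test statistic = 11.850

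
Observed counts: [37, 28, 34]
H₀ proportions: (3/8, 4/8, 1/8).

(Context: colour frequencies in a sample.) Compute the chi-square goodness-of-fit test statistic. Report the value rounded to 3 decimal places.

n = 99; E_i = n·p_i = [37.12, 49.50, 12.38]
χ² = (37−37.12)²/37.12 + (28−49.50)²/49.50 + (34−12.38)²/12.38 = 47.1279
df = 2

test statistic = 47.128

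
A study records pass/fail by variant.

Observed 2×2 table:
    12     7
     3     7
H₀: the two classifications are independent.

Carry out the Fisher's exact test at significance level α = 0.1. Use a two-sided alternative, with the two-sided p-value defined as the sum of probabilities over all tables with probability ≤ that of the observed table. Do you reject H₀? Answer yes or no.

Margins: r₁=19, r₂=10, c₁=15, c₂=14, n=29
p_obs = C(19,12)·C(10,3)/C(29,15); sum pmf over tables with pmf ≤ p_obs
p-value (two-sided) = 0.12814
At α=0.1: p ≥ α → fail to reject H₀

reject H₀: no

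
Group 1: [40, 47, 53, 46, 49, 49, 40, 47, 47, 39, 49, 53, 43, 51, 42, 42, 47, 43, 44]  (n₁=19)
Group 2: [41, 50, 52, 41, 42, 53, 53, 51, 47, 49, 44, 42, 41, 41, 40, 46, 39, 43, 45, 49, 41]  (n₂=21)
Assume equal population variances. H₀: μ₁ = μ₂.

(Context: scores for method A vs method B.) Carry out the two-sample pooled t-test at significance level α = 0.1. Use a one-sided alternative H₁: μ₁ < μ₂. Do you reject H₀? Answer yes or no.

x̄₁=45.842, s₁=4.272, n₁=19
x̄₂=45.238, s₂=4.679, n₂=21
s_p² = [18·4.272² + 20·4.679²]/38 = 20.1667
SE = √(s_p²·(1/19+1/21)) = 1.4219
t = (45.842−45.238)/1.4219 = 0.4248
df = 38
p-value (one-sided, H₁ less) = 0.66331
At α=0.1: p ≥ α → fail to reject H₀

reject H₀: no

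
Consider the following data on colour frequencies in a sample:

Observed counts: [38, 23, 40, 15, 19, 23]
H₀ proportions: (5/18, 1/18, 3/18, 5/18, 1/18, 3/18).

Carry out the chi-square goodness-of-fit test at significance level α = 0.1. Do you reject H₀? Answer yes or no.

n = 158; E_i = n·p_i = [43.89, 8.78, 26.33, 43.89, 8.78, 26.33]
χ² = (38−43.89)²/43.89 + (23−8.78)²/8.78 + (40−26.33)²/26.33 + (15−43.89)²/43.89 + (19−8.78)²/8.78 + (23−26.33)²/26.33 = 62.2684
df = 5
p-value (upper-tail) = 0.00000
At α=0.1: p < α → reject H₀

reject H₀: yes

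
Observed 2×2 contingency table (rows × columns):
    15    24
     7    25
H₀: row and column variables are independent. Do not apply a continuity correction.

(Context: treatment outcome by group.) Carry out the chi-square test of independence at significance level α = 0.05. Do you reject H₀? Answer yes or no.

reject H₀: no

Row totals [39, 32], col totals [22, 49], n=71
χ² = (15−12.08)²/12.08 + (24−26.92)²/26.92 + (7−9.92)²/9.92 + (25−22.08)²/22.08 = 2.2613
df = 1
p-value (upper-tail) = 0.13264
At α=0.05: p ≥ α → fail to reject H₀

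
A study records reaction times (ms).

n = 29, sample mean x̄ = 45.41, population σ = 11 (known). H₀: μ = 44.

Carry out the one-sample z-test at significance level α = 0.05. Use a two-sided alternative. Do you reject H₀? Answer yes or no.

reject H₀: no

SE = σ/√n = 11/√29 = 2.0426
z = (x̄−μ₀)/SE = (45.41−44)/2.0426 = 0.6903
p-value (two-sided) = 0.49002
At α=0.05: p ≥ α → fail to reject H₀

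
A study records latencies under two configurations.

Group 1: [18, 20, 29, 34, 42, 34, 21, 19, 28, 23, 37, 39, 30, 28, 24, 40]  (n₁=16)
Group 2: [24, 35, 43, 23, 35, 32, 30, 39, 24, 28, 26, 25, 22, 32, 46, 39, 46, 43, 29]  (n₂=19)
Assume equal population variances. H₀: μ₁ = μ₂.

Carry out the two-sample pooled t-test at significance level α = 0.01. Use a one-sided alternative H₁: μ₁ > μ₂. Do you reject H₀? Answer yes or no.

reject H₀: no

x̄₁=29.125, s₁=7.890, n₁=16
x̄₂=32.684, s₂=8.042, n₂=19
s_p² = [15·7.890² + 18·8.042²]/33 = 63.5714
SE = √(s_p²·(1/16+1/19)) = 2.7054
t = (29.125−32.684)/2.7054 = -1.3156
df = 33
p-value (one-sided, H₁ greater) = 0.90131
At α=0.01: p ≥ α → fail to reject H₀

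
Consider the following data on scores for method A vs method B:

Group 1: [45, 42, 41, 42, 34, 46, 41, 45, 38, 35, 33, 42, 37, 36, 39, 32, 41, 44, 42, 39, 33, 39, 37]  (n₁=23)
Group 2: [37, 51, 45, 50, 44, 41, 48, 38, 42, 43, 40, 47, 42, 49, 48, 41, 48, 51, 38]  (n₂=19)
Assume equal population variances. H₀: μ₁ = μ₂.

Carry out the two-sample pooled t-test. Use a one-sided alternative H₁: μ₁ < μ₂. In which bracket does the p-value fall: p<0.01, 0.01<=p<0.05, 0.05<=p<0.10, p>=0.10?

p-value bracket: p<0.01

x̄₁=39.261, s₁=4.114, n₁=23
x̄₂=44.368, s₂=4.585, n₂=19
s_p² = [22·4.114² + 18·4.585²]/40 = 18.7714
SE = √(s_p²·(1/23+1/19)) = 1.3432
t = (39.261−44.368)/1.3432 = -3.8026
df = 40
p-value (one-sided, H₁ less) = 0.00024
→ bracket: p<0.01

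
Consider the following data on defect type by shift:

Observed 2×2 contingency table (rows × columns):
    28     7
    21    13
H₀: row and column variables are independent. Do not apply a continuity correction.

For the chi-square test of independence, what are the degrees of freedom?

degrees of freedom = 1

df = (r−1)(c−1) = (2−1)·(2−1) = 1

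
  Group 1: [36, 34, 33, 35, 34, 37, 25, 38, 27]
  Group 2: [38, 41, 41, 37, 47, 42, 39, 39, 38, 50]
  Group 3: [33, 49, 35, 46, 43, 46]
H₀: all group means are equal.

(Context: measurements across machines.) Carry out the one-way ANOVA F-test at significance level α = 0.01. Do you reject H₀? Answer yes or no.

reject H₀: yes

Group means [33.22, 41.20, 42.00], grand mean 38.520
SSB = Σnᵢ(x̄ᵢ−x̄)² = 397.084; SSW = ΣΣ(x−x̄ᵢ)² = 527.156
MSB = 397.084/2 = 198.5422; MSW = 527.156/22 = 23.9616
F = MSB/MSW = 8.2858
df = (2, 22)
p-value (upper-tail) = 0.00208
At α=0.01: p < α → reject H₀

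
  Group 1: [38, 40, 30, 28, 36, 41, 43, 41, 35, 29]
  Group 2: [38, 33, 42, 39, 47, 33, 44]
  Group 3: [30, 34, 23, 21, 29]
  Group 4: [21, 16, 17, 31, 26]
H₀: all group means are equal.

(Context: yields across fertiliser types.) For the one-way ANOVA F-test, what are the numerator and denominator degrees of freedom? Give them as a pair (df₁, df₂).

degrees of freedom = [3, 23]

k = 4 groups, N = 27 total
df = (k−1, N−k) = (4−1, 27−4) = (3, 23)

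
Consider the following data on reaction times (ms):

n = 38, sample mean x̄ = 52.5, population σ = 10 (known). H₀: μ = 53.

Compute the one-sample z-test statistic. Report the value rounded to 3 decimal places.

SE = σ/√n = 10/√38 = 1.6222
z = (x̄−μ₀)/SE = (52.5−53)/1.6222 = -0.3082

test statistic = -0.308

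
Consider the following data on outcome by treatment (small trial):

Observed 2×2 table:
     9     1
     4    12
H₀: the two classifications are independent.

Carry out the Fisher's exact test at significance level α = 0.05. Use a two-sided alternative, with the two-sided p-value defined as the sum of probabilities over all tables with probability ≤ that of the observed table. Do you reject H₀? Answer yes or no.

Margins: r₁=10, r₂=16, c₁=13, c₂=13, n=26
p_obs = C(10,9)·C(16,4)/C(26,13); sum pmf over tables with pmf ≤ p_obs
p-value (two-sided) = 0.00361
At α=0.05: p < α → reject H₀

reject H₀: yes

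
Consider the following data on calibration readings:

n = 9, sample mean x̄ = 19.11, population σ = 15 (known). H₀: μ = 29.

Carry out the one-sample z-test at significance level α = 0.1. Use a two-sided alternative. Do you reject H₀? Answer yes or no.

reject H₀: yes

SE = σ/√n = 15/√9 = 5.0000
z = (x̄−μ₀)/SE = (19.11−29)/5.0000 = -1.9780
p-value (two-sided) = 0.04793
At α=0.1: p < α → reject H₀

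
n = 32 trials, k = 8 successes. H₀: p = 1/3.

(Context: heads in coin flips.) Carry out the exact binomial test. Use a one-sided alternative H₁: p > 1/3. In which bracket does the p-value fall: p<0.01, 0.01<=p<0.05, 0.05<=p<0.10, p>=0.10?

Exact binomial: n=32, k=8, p₀=1/3=0.3333
P(X≥8) from Σ C(n,i)·p₀^i·(1−p₀)^(n−i)
p-value (one-sided, H₁ greater) = 0.88467
→ bracket: p>=0.10

p-value bracket: p>=0.10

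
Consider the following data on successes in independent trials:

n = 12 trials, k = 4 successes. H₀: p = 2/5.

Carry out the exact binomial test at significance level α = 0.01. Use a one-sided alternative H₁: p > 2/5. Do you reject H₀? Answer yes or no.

reject H₀: no

Exact binomial: n=12, k=4, p₀=2/5=0.4000
P(X≥4) from Σ C(n,i)·p₀^i·(1−p₀)^(n−i)
p-value (one-sided, H₁ greater) = 0.77466
At α=0.01: p ≥ α → fail to reject H₀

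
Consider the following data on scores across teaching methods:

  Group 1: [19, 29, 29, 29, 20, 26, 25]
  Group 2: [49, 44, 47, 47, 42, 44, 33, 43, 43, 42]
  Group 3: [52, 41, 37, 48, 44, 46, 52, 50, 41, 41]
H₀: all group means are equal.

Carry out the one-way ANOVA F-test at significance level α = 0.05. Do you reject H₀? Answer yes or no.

reject H₀: yes

Group means [25.29, 43.40, 45.20], grand mean 39.370
SSB = Σnᵢ(x̄ᵢ−x̄)² = 1890.868; SSW = ΣΣ(x−x̄ᵢ)² = 525.429
MSB = 1890.868/2 = 945.4339; MSW = 525.429/24 = 21.8929
F = MSB/MSW = 43.1846
df = (2, 24)
p-value (upper-tail) = 0.00000
At α=0.05: p < α → reject H₀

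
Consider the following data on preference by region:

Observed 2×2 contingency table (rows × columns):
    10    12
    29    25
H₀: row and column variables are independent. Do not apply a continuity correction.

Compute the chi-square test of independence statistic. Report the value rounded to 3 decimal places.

Row totals [22, 54], col totals [39, 37], n=76
χ² = (10−11.29)²/11.29 + (12−10.71)²/10.71 + (29−27.71)²/27.71 + (25−26.29)²/26.29 = 0.4258
df = 1

test statistic = 0.426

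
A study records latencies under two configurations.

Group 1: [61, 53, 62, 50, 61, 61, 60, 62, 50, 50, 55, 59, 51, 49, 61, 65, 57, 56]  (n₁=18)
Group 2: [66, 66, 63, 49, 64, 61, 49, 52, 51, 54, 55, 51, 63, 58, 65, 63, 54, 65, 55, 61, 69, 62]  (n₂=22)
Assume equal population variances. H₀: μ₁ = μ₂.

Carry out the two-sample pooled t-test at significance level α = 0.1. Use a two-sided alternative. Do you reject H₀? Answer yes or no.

reject H₀: no

x̄₁=56.833, s₁=5.193, n₁=18
x̄₂=58.909, s₂=6.248, n₂=22
s_p² = [17·5.193² + 21·6.248²]/38 = 33.6400
SE = √(s_p²·(1/18+1/22)) = 1.8434
t = (56.833−58.909)/1.8434 = -1.1261
df = 38
p-value (two-sided) = 0.26720
At α=0.1: p ≥ α → fail to reject H₀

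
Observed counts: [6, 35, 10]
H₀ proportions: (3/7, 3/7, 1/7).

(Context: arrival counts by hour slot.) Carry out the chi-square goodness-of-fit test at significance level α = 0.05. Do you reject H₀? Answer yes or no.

n = 51; E_i = n·p_i = [21.86, 21.86, 7.29]
χ² = (6−21.86)²/21.86 + (35−21.86)²/21.86 + (10−7.29)²/7.29 = 20.4183
df = 2
p-value (upper-tail) = 0.00004
At α=0.05: p < α → reject H₀

reject H₀: yes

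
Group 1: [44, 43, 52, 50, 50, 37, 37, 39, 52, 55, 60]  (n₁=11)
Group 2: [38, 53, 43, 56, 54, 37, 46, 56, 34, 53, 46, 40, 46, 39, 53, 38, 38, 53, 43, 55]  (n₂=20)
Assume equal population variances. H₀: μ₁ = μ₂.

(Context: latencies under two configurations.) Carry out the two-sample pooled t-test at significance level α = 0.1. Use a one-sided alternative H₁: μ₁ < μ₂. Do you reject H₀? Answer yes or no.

x̄₁=47.182, s₁=7.679, n₁=11
x̄₂=46.050, s₂=7.473, n₂=20
s_p² = [10·7.679² + 19·7.473²]/29 = 56.9168
SE = √(s_p²·(1/11+1/20)) = 2.8320
t = (47.182−46.050)/2.8320 = 0.3997
df = 29
p-value (one-sided, H₁ less) = 0.65383
At α=0.1: p ≥ α → fail to reject H₀

reject H₀: no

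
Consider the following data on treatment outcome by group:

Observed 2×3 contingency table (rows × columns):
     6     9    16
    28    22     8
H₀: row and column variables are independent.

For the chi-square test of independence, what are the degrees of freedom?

degrees of freedom = 2

df = (r−1)(c−1) = (2−1)·(3−1) = 2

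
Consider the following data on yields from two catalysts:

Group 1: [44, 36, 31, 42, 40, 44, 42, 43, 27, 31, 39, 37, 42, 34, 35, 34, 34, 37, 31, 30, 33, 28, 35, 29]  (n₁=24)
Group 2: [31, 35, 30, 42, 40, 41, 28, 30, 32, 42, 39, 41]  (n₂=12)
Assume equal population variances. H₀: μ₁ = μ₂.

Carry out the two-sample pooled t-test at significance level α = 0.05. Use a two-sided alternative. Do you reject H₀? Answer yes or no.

x̄₁=35.750, s₁=5.269, n₁=24
x̄₂=35.917, s₂=5.435, n₂=12
s_p² = [23·5.269² + 11·5.435²]/34 = 28.3358
SE = √(s_p²·(1/24+1/12)) = 1.8820
t = (35.750−35.917)/1.8820 = -0.0886
df = 34
p-value (two-sided) = 0.92995
At α=0.05: p ≥ α → fail to reject H₀

reject H₀: no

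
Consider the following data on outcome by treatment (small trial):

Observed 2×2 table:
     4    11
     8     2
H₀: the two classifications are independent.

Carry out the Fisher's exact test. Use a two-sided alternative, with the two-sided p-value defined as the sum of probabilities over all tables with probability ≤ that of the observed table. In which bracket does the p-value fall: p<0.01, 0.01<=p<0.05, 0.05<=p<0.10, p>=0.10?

Margins: r₁=15, r₂=10, c₁=12, c₂=13, n=25
p_obs = C(15,4)·C(10,8)/C(25,12); sum pmf over tables with pmf ≤ p_obs
p-value (two-sided) = 0.01542
→ bracket: 0.01<=p<0.05

p-value bracket: 0.01<=p<0.05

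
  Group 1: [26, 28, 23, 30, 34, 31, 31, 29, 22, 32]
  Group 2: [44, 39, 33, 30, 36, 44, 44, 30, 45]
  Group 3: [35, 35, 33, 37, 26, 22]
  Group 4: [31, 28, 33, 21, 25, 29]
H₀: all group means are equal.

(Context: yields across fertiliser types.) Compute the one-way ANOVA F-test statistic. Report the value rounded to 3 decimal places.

test statistic = 7.273

Group means [28.60, 38.33, 31.33, 27.83], grand mean 31.806
SSB = Σnᵢ(x̄ᵢ−x̄)² = 582.272; SSW = ΣΣ(x−x̄ᵢ)² = 720.567
MSB = 582.272/3 = 194.0907; MSW = 720.567/27 = 26.6877
F = MSB/MSW = 7.2727
df = (3, 27)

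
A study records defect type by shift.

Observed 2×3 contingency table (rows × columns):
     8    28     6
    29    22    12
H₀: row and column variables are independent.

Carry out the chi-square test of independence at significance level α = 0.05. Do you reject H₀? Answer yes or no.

Row totals [42, 63], col totals [37, 50, 18], n=105
χ² = (8−14.80)²/14.80 + (28−20.00)²/20.00 + (6−7.20)²/7.20 + (29−22.20)²/22.20 + (22−30.00)²/30.00 + (12−10.80)²/10.80 = 10.8739
df = 2
p-value (upper-tail) = 0.00435
At α=0.05: p < α → reject H₀

reject H₀: yes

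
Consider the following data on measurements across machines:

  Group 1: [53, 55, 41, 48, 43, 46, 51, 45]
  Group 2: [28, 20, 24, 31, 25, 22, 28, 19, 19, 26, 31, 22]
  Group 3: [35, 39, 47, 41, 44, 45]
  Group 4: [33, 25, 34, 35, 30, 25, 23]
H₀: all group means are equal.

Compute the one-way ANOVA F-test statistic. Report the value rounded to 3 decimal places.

test statistic = 48.541

Group means [47.75, 24.58, 41.83, 29.29], grand mean 34.333
SSB = Σnᵢ(x̄ᵢ−x̄)² = 3096.655; SSW = ΣΣ(x−x̄ᵢ)² = 616.679
MSB = 3096.655/3 = 1032.2183; MSW = 616.679/29 = 21.2648
F = MSB/MSW = 48.5412
df = (3, 29)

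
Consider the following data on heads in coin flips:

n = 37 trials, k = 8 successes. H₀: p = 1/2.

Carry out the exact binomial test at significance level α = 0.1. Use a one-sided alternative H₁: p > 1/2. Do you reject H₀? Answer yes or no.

reject H₀: no

Exact binomial: n=37, k=8, p₀=1/2=0.5000
P(X≥8) from Σ C(n,i)·p₀^i·(1−p₀)^(n−i)
p-value (one-sided, H₁ greater) = 0.99990
At α=0.1: p ≥ α → fail to reject H₀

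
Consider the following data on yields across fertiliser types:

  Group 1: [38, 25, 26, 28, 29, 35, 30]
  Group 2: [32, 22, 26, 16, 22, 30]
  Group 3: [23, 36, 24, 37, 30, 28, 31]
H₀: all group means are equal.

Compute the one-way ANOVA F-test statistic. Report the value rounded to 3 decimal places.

test statistic = 2.107

Group means [30.14, 24.67, 29.86], grand mean 28.400
SSB = Σnᵢ(x̄ᵢ−x̄)² = 119.752; SSW = ΣΣ(x−x̄ᵢ)² = 483.048
MSB = 119.752/2 = 59.8762; MSW = 483.048/17 = 28.4146
F = MSB/MSW = 2.1072
df = (2, 17)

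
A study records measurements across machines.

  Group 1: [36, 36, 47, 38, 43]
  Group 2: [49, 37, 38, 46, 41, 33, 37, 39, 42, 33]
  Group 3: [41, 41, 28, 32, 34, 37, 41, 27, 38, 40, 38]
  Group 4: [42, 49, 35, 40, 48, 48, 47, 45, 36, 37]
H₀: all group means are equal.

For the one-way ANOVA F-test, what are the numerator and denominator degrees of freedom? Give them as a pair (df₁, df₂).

degrees of freedom = [3, 32]

k = 4 groups, N = 36 total
df = (k−1, N−k) = (4−1, 36−4) = (3, 32)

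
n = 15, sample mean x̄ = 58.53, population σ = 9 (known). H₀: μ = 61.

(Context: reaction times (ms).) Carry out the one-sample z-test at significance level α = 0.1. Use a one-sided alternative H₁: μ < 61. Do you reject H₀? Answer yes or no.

reject H₀: no

SE = σ/√n = 9/√15 = 2.3238
z = (x̄−μ₀)/SE = (58.53−61)/2.3238 = -1.0629
p-value (one-sided, H₁ less) = 0.14391
At α=0.1: p ≥ α → fail to reject H₀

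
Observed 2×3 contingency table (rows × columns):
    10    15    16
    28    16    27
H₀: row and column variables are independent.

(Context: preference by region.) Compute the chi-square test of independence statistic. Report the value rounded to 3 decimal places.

test statistic = 3.595

Row totals [41, 71], col totals [38, 31, 43], n=112
χ² = (10−13.91)²/13.91 + (15−11.35)²/11.35 + (16−15.74)²/15.74 + (28−24.09)²/24.09 + (16−19.65)²/19.65 + (27−27.26)²/27.26 = 3.5947
df = 2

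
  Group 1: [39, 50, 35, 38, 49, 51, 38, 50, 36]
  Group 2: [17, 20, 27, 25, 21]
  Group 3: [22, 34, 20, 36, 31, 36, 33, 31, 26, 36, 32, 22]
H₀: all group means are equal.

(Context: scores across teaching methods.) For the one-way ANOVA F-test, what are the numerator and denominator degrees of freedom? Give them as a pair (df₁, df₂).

k = 3 groups, N = 26 total
df = (k−1, N−k) = (3−1, 26−3) = (2, 23)

degrees of freedom = [2, 23]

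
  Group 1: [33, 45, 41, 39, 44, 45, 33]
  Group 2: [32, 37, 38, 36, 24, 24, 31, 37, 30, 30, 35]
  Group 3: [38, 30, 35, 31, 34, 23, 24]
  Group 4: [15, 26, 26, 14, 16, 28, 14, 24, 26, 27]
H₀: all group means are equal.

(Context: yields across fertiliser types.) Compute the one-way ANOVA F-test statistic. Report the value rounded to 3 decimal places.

Group means [40.00, 32.18, 30.71, 21.60], grand mean 30.429
SSB = Σnᵢ(x̄ᵢ−x̄)² = 1455.106; SSW = ΣΣ(x−x̄ᵢ)² = 925.465
MSB = 1455.106/3 = 485.0355; MSW = 925.465/31 = 29.8537
F = MSB/MSW = 16.2471
df = (3, 31)

test statistic = 16.247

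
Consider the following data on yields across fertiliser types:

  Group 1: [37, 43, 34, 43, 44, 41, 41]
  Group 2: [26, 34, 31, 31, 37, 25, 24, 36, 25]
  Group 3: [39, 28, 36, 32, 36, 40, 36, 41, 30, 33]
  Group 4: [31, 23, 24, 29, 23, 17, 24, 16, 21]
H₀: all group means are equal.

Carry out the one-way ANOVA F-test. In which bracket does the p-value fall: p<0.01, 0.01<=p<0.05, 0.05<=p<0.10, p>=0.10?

p-value bracket: p<0.01

Group means [40.43, 29.89, 35.10, 23.11], grand mean 31.743
SSB = Σnᵢ(x̄ᵢ−x̄)² = 1342.294; SSW = ΣΣ(x−x̄ᵢ)² = 642.392
MSB = 1342.294/3 = 447.4312; MSW = 642.392/31 = 20.7223
F = MSB/MSW = 21.5917
df = (3, 31)
p-value (upper-tail) = 0.00000
→ bracket: p<0.01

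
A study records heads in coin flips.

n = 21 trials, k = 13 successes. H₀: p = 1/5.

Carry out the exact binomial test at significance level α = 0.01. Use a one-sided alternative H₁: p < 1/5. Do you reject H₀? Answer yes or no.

reject H₀: no

Exact binomial: n=21, k=13, p₀=1/5=0.2000
P(X≤13) from Σ C(n,i)·p₀^i·(1−p₀)^(n−i)
p-value (one-sided, H₁ less) = 1.00000
At α=0.01: p ≥ α → fail to reject H₀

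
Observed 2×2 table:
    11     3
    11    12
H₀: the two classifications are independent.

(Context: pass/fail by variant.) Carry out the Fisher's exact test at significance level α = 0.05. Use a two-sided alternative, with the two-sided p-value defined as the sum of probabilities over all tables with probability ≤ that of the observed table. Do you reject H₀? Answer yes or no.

Margins: r₁=14, r₂=23, c₁=22, c₂=15, n=37
p_obs = C(14,11)·C(23,11)/C(37,22); sum pmf over tables with pmf ≤ p_obs
p-value (two-sided) = 0.09049
At α=0.05: p ≥ α → fail to reject H₀

reject H₀: no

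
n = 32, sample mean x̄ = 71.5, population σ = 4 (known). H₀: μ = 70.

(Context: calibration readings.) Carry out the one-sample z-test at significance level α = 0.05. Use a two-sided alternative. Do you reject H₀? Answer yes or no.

reject H₀: yes

SE = σ/√n = 4/√32 = 0.7071
z = (x̄−μ₀)/SE = (71.5−70)/0.7071 = 2.1213
p-value (two-sided) = 0.03389
At α=0.05: p < α → reject H₀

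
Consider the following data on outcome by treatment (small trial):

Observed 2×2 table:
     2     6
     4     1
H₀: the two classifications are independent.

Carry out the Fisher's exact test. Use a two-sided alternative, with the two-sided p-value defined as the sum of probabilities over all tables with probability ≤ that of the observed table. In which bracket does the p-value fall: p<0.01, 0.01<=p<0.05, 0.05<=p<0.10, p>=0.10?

p-value bracket: p>=0.10

Margins: r₁=8, r₂=5, c₁=6, c₂=7, n=13
p_obs = C(8,2)·C(5,4)/C(13,6); sum pmf over tables with pmf ≤ p_obs
p-value (two-sided) = 0.10256
→ bracket: p>=0.10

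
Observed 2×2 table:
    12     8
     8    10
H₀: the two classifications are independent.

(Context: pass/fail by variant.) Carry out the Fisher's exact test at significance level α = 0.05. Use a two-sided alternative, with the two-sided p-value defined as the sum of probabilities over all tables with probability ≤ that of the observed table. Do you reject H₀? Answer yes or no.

reject H₀: no

Margins: r₁=20, r₂=18, c₁=20, c₂=18, n=38
p_obs = C(20,12)·C(18,8)/C(38,20); sum pmf over tables with pmf ≤ p_obs
p-value (two-sided) = 0.51603
At α=0.05: p ≥ α → fail to reject H₀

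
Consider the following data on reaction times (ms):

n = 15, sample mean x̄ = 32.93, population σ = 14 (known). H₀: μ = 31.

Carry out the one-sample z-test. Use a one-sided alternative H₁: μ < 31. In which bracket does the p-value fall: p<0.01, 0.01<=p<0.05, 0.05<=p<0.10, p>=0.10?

SE = σ/√n = 14/√15 = 3.6148
z = (x̄−μ₀)/SE = (32.93−31)/3.6148 = 0.5339
p-value (one-sided, H₁ less) = 0.70330
→ bracket: p>=0.10

p-value bracket: p>=0.10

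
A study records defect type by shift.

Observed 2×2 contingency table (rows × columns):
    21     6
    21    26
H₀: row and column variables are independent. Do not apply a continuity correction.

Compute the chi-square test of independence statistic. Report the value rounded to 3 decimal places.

Row totals [27, 47], col totals [42, 32], n=74
χ² = (21−15.32)²/15.32 + (6−11.68)²/11.68 + (21−26.68)²/26.68 + (26−20.32)²/20.32 = 7.6537
df = 1

test statistic = 7.654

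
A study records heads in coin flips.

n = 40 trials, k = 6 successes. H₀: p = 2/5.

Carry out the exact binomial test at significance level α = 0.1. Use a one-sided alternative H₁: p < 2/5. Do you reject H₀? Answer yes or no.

Exact binomial: n=40, k=6, p₀=2/5=0.4000
P(X≤6) from Σ C(n,i)·p₀^i·(1−p₀)^(n−i)
p-value (one-sided, H₁ less) = 0.00059
At α=0.1: p < α → reject H₀

reject H₀: yes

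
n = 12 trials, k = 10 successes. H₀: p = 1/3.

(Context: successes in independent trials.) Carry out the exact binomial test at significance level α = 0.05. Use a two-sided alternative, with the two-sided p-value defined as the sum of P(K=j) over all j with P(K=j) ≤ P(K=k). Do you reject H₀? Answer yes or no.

Exact binomial: n=12, k=10, p₀=1/3=0.3333
P(X=j) = C(n,j)·p₀^j·(1−p₀)^(n−j); p = Σ P(X=j) over j with P(X=j) ≤ P(X=10)
p-value (two-sided) = 0.00054
At α=0.05: p < α → reject H₀

reject H₀: yes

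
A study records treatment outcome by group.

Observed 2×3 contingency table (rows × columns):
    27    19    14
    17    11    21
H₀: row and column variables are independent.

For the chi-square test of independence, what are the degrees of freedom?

degrees of freedom = 2

df = (r−1)(c−1) = (2−1)·(3−1) = 2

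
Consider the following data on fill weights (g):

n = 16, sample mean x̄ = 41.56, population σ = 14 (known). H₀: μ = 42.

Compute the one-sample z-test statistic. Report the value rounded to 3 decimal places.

test statistic = -0.126

SE = σ/√n = 14/√16 = 3.5000
z = (x̄−μ₀)/SE = (41.56−42)/3.5000 = -0.1257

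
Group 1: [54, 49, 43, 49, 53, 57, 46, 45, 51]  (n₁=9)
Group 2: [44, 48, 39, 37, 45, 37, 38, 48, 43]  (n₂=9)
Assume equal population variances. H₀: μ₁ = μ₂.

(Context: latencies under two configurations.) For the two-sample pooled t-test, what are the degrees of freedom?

degrees of freedom = 16

df = n₁ + n₂ − 2 = 9 + 9 − 2 = 16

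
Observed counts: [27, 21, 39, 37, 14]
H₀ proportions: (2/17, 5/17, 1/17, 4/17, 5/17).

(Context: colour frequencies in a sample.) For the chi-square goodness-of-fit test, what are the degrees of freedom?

degrees of freedom = 4

df = k − 1 = 5 − 1 = 4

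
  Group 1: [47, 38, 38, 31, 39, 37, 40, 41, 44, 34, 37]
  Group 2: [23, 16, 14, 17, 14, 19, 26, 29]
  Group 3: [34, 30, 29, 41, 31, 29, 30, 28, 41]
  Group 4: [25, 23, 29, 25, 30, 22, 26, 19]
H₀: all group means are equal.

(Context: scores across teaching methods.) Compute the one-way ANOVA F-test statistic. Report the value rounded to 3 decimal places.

test statistic = 29.133

Group means [38.73, 19.75, 32.56, 24.88], grand mean 29.889
SSB = Σnᵢ(x̄ᵢ−x̄)² = 1946.777; SSW = ΣΣ(x−x̄ᵢ)² = 712.779
MSB = 1946.777/3 = 648.9255; MSW = 712.779/32 = 22.2743
F = MSB/MSW = 29.1333
df = (3, 32)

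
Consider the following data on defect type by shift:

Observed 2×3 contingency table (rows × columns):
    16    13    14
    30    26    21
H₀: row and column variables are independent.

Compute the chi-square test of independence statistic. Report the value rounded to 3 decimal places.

test statistic = 0.392

Row totals [43, 77], col totals [46, 39, 35], n=120
χ² = (16−16.48)²/16.48 + (13−13.97)²/13.97 + (14−12.54)²/12.54 + (30−29.52)²/29.52 + (26−25.02)²/25.02 + (21−22.46)²/22.46 = 0.3924
df = 2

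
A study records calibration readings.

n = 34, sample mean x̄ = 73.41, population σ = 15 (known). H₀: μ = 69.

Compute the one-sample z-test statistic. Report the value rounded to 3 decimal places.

SE = σ/√n = 15/√34 = 2.5725
z = (x̄−μ₀)/SE = (73.41−69)/2.5725 = 1.7143

test statistic = 1.714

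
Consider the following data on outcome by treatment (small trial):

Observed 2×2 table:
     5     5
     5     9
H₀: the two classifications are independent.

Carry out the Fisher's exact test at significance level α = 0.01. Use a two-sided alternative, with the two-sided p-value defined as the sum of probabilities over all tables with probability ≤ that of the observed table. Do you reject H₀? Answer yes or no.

Margins: r₁=10, r₂=14, c₁=10, c₂=14, n=24
p_obs = C(10,5)·C(14,5)/C(24,10); sum pmf over tables with pmf ≤ p_obs
p-value (two-sided) = 0.67846
At α=0.01: p ≥ α → fail to reject H₀

reject H₀: no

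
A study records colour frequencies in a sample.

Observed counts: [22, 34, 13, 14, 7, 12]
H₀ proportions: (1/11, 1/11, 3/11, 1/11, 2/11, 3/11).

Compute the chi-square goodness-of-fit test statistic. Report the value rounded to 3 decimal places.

test statistic = 109.894

n = 102; E_i = n·p_i = [9.27, 9.27, 27.82, 9.27, 18.55, 27.82]
χ² = (22−9.27)²/9.27 + (34−9.27)²/9.27 + (13−27.82)²/27.82 + (14−9.27)²/9.27 + (7−18.55)²/18.55 + (12−27.82)²/27.82 = 109.8938
df = 5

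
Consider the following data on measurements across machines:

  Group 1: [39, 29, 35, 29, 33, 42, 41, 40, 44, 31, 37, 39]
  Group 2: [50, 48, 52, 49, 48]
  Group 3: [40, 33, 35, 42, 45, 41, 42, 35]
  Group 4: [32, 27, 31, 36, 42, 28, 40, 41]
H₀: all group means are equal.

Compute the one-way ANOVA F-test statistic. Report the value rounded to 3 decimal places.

Group means [36.58, 49.40, 39.12, 34.62], grand mean 38.667
SSB = Σnᵢ(x̄ᵢ−x̄)² = 760.467; SSW = ΣΣ(x−x̄ᵢ)² = 674.867
MSB = 760.467/3 = 253.4889; MSW = 674.867/29 = 23.2713
F = MSB/MSW = 10.8928
df = (3, 29)

test statistic = 10.893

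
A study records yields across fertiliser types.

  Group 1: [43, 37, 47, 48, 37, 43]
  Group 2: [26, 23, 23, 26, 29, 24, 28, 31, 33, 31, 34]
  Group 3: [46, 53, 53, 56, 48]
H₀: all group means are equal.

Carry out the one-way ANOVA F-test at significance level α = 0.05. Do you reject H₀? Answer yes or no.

reject H₀: yes

Group means [42.50, 28.00, 51.20], grand mean 37.227
SSB = Σnᵢ(x̄ᵢ−x̄)² = 2079.564; SSW = ΣΣ(x−x̄ᵢ)² = 332.300
MSB = 2079.564/2 = 1039.7818; MSW = 332.300/19 = 17.4895
F = MSB/MSW = 59.4519
df = (2, 19)
p-value (upper-tail) = 0.00000
At α=0.05: p < α → reject H₀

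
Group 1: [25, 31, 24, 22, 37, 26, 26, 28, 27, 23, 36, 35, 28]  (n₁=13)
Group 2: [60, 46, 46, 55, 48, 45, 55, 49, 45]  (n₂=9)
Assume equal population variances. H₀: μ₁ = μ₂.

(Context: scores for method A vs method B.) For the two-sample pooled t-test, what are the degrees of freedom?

df = n₁ + n₂ − 2 = 13 + 9 − 2 = 20

degrees of freedom = 20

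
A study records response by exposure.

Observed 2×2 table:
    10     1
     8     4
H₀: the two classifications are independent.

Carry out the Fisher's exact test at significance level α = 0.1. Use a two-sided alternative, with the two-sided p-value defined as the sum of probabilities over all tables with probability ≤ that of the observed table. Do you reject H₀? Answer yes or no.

Margins: r₁=11, r₂=12, c₁=18, c₂=5, n=23
p_obs = C(11,10)·C(12,8)/C(23,18); sum pmf over tables with pmf ≤ p_obs
p-value (two-sided) = 0.31677
At α=0.1: p ≥ α → fail to reject H₀

reject H₀: no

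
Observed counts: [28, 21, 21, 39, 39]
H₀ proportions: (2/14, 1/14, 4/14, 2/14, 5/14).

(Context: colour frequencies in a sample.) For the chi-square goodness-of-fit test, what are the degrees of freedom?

df = k − 1 = 5 − 1 = 4

degrees of freedom = 4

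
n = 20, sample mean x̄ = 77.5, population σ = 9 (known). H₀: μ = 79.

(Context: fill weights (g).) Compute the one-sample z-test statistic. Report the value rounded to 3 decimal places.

test statistic = -0.745

SE = σ/√n = 9/√20 = 2.0125
z = (x̄−μ₀)/SE = (77.5−79)/2.0125 = -0.7454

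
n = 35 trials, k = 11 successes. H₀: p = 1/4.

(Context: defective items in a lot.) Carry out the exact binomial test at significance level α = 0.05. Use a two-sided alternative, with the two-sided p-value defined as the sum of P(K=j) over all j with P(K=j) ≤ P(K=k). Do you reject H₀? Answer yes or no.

reject H₀: no

Exact binomial: n=35, k=11, p₀=1/4=0.2500
P(X=j) = C(n,j)·p₀^j·(1−p₀)^(n−j); p = Σ P(X=j) over j with P(X=j) ≤ P(X=11)
p-value (two-sided) = 0.43390
At α=0.05: p ≥ α → fail to reject H₀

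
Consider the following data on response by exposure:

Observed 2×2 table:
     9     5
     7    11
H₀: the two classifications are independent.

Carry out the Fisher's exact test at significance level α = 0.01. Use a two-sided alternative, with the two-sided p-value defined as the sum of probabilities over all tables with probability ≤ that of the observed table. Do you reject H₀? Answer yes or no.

reject H₀: no

Margins: r₁=14, r₂=18, c₁=16, c₂=16, n=32
p_obs = C(14,9)·C(18,7)/C(32,16); sum pmf over tables with pmf ≤ p_obs
p-value (two-sided) = 0.28516
At α=0.01: p ≥ α → fail to reject H₀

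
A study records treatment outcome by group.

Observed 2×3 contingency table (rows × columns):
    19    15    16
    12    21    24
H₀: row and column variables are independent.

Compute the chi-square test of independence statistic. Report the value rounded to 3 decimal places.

Row totals [50, 57], col totals [31, 36, 40], n=107
χ² = (19−14.49)²/14.49 + (15−16.82)²/16.82 + (16−18.69)²/18.69 + (12−16.51)²/16.51 + (21−19.18)²/19.18 + (24−21.31)²/21.31 = 3.7387
df = 2

test statistic = 3.739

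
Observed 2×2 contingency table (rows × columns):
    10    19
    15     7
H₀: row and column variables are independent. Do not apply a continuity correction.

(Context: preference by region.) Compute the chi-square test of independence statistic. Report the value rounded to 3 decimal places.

test statistic = 5.685

Row totals [29, 22], col totals [25, 26], n=51
χ² = (10−14.22)²/14.22 + (19−14.78)²/14.78 + (15−10.78)²/10.78 + (7−11.22)²/11.22 = 5.6848
df = 1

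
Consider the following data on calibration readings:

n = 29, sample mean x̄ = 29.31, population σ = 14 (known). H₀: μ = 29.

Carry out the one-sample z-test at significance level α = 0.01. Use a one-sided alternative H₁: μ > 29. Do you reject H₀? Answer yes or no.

SE = σ/√n = 14/√29 = 2.5997
z = (x̄−μ₀)/SE = (29.31−29)/2.5997 = 0.1192
p-value (one-sided, H₁ greater) = 0.45254
At α=0.01: p ≥ α → fail to reject H₀

reject H₀: no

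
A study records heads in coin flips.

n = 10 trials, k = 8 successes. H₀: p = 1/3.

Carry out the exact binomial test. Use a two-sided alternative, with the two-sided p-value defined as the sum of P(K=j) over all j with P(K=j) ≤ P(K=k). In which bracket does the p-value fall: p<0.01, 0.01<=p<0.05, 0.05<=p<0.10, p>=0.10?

Exact binomial: n=10, k=8, p₀=1/3=0.3333
P(X=j) = C(n,j)·p₀^j·(1−p₀)^(n−j); p = Σ P(X=j) over j with P(X=j) ≤ P(X=8)
p-value (two-sided) = 0.00340
→ bracket: p<0.01

p-value bracket: p<0.01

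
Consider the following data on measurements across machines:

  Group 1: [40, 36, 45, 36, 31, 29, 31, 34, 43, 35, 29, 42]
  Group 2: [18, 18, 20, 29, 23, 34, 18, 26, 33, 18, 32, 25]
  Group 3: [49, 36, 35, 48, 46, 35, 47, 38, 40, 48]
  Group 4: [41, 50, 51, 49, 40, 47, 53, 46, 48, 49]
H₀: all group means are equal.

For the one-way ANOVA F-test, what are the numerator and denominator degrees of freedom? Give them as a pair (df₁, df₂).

degrees of freedom = [3, 40]

k = 4 groups, N = 44 total
df = (k−1, N−k) = (4−1, 44−4) = (3, 40)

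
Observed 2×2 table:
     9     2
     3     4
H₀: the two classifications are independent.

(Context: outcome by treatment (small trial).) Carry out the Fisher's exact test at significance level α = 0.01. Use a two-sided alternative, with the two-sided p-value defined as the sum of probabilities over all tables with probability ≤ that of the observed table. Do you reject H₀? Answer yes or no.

reject H₀: no

Margins: r₁=11, r₂=7, c₁=12, c₂=6, n=18
p_obs = C(11,9)·C(7,3)/C(18,12); sum pmf over tables with pmf ≤ p_obs
p-value (two-sided) = 0.14140
At α=0.01: p ≥ α → fail to reject H₀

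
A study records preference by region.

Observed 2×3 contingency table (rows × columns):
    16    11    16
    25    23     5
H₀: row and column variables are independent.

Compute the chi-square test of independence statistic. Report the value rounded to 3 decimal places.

test statistic = 11.051

Row totals [43, 53], col totals [41, 34, 21], n=96
χ² = (16−18.36)²/18.36 + (11−15.23)²/15.23 + (16−9.41)²/9.41 + (25−22.64)²/22.64 + (23−18.77)²/18.77 + (5−11.59)²/11.59 = 11.0511
df = 2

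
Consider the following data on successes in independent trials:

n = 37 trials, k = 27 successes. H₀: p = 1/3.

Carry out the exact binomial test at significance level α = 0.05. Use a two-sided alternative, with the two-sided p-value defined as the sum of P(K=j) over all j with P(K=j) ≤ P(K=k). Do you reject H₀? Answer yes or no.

Exact binomial: n=37, k=27, p₀=1/3=0.3333
P(X=j) = C(n,j)·p₀^j·(1−p₀)^(n−j); p = Σ P(X=j) over j with P(X=j) ≤ P(X=27)
p-value (two-sided) = 0.00000
At α=0.05: p < α → reject H₀

reject H₀: yes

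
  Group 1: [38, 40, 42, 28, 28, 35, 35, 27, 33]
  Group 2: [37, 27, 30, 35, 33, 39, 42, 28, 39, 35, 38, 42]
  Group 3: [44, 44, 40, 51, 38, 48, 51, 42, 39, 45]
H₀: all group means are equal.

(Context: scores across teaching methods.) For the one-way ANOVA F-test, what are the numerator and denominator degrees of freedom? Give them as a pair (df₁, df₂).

degrees of freedom = [2, 28]

k = 3 groups, N = 31 total
df = (k−1, N−k) = (3−1, 31−3) = (2, 28)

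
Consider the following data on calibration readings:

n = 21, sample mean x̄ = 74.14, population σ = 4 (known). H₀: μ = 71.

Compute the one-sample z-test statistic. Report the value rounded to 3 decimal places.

test statistic = 3.597

SE = σ/√n = 4/√21 = 0.8729
z = (x̄−μ₀)/SE = (74.14−71)/0.8729 = 3.5973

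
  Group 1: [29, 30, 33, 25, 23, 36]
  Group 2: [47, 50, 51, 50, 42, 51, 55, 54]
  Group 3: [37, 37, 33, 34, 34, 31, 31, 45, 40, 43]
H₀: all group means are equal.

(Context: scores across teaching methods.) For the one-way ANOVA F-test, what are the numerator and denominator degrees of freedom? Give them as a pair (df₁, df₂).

k = 3 groups, N = 24 total
df = (k−1, N−k) = (3−1, 24−3) = (2, 21)

degrees of freedom = [2, 21]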